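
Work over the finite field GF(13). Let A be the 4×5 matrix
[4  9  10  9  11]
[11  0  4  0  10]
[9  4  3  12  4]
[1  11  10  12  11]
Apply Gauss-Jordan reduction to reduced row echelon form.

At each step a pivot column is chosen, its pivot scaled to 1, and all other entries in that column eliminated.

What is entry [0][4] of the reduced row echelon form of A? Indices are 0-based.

pivot(0,0)=4: scale R0 → (1, 12, 9, 12, 6)
  clear (1,0): R1 −= (11)R0 → (0, 11, 9, 11, 9)
  clear (2,0): R2 −= (9)R0 → (0, 0, 0, 8, 2)
  clear (3,0): R3 −= (1)R0 → (0, 12, 1, 0, 5)
pivot(1,1)=11: scale R1 → (0, 1, 2, 1, 2)
  clear (0,1): R0 −= (12)R1 → (1, 0, 11, 0, 8)
  clear (3,1): R3 −= (12)R1 → (0, 0, 3, 1, 7)
pivot(2,2): swap R2↔R3
pivot(2,2)=3: scale R2 → (0, 0, 1, 9, 11)
  clear (0,2): R0 −= (11)R2 → (1, 0, 0, 5, 4)
  clear (1,2): R1 −= (2)R2 → (0, 1, 0, 9, 6)
pivot(3,3)=8: scale R3 → (0, 0, 0, 1, 10)
  clear (0,3): R0 −= (5)R3 → (1, 0, 0, 0, 6)
  clear (1,3): R1 −= (9)R3 → (0, 1, 0, 0, 7)
  clear (2,3): R2 −= (9)R3 → (0, 0, 1, 0, 12)

M[0][4] = 6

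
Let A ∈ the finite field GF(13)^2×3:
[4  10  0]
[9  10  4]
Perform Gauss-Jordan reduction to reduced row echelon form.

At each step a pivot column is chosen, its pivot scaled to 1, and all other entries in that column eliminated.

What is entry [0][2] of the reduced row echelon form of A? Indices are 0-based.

M[0][2] = 6

pivot(0,0)=4: scale R0 → (1, 9, 0)
  clear (1,0): R1 −= (9)R0 → (0, 7, 4)
pivot(1,1)=7: scale R1 → (0, 1, 8)
  clear (0,1): R0 −= (9)R1 → (1, 0, 6)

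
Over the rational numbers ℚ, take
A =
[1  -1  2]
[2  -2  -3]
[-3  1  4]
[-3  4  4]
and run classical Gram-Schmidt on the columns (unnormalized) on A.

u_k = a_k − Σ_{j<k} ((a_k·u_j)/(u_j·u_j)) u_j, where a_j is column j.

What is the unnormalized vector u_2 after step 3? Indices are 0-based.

u_2 = (170/53, -31/53, 12/53, 24/53)

Step 1: u_0 = a_0 = (1, 2, -3, -3).
Step 2: u_1 = a_1 − (-20/23)·u_0 = (-3/23, -6/23, -37/23, 32/23).
Step 3: u_2 = a_2 − (-28/23)·u_0 − (-4/53)·u_1 = (170/53, -31/53, 12/53, 24/53).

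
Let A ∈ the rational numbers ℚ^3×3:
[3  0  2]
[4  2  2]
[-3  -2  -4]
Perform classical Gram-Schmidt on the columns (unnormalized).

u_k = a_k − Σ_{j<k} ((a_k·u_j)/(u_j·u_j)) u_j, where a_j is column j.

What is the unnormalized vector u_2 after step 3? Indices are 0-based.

u_2 = (8/19, -24/19, -24/19)

Step 1: u_0 = a_0 = (3, 4, -3).
Step 2: u_1 = a_1 − (7/17)·u_0 = (-21/17, 6/17, -13/17).
Step 3: u_2 = a_2 − (13/17)·u_0 − (11/19)·u_1 = (8/19, -24/19, -24/19).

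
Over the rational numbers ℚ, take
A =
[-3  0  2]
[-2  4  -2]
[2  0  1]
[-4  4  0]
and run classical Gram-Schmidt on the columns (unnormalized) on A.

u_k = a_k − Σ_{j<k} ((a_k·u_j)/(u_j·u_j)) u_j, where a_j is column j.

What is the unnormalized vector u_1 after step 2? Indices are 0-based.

u_1 = (-24/11, 28/11, 16/11, 12/11)

Step 1: u_0 = a_0 = (-3, -2, 2, -4).
Step 2: u_1 = a_1 − (-8/11)·u_0 = (-24/11, 28/11, 16/11, 12/11).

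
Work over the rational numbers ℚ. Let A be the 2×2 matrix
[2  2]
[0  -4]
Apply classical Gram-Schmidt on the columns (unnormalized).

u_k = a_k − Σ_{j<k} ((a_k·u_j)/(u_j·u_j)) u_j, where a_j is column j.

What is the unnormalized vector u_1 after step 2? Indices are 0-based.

Step 1: u_0 = a_0 = (2, 0).
Step 2: u_1 = a_1 − (1)·u_0 = (0, -4).

u_1 = (0, -4)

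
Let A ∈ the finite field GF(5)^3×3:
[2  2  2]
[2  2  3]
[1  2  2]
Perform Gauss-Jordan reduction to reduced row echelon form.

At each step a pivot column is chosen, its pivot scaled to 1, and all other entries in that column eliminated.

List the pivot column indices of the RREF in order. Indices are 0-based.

[1] R0 /= 2  ⇒  (1, 1, 1)
     R1 -= 2·R0  ⇒  (0, 0, 1)
     R2 -= 1·R0  ⇒  (0, 1, 1)
[2] R1 <-> R2
[2] R1 /= 1  ⇒  (0, 1, 1)
     R0 -= 1·R1  ⇒  (1, 0, 0)
[3] R2 /= 1  ⇒  (0, 0, 1)
     R1 -= 1·R2  ⇒  (0, 1, 0)

pivot columns: 0, 1, 2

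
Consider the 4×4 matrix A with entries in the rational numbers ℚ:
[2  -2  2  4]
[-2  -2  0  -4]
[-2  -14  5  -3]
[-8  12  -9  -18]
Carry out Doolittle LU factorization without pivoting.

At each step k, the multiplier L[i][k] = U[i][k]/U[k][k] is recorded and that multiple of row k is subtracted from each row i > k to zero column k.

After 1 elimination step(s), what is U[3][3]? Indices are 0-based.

U[3][3] = -2

Step 1: pivot at (0,0) is 2.
  row1 ← row1 − (-1)·row0  ⇒  L[1][0]=-1, U row1=(0, -4, 2, 0)
  row2 ← row2 − (-1)·row0  ⇒  L[2][0]=-1, U row2=(0, -16, 7, 1)
  row3 ← row3 − (-4)·row0  ⇒  L[3][0]=-4, U row3=(0, 4, -1, -2)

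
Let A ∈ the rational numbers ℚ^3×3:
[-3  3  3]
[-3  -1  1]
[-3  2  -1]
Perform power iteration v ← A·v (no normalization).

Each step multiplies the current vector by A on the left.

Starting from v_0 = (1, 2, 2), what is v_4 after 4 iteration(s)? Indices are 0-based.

v_0 = (1, 2, 2).
v_1 = A·v_0 = (9, -3, -1).
v_2 = A·v_1 = (-39, -25, -32).
v_3 = A·v_2 = (-54, 110, 99).
v_4 = A·v_3 = (789, 151, 283).

v_4 = (789, 151, 283)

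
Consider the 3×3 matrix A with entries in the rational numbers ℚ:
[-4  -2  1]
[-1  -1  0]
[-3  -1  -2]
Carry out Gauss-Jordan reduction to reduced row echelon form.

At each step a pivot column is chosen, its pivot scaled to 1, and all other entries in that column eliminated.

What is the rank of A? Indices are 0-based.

[1] R0 /= -4  ⇒  (1, 1/2, -1/4)
     R1 -= -1·R0  ⇒  (0, -1/2, -1/4)
     R2 -= -3·R0  ⇒  (0, 1/2, -11/4)
[2] R1 /= -1/2  ⇒  (0, 1, 1/2)
     R0 -= 1/2·R1  ⇒  (1, 0, -1/2)
     R2 -= 1/2·R1  ⇒  (0, 0, -3)
[3] R2 /= -3  ⇒  (0, 0, 1)
     R0 -= -1/2·R2  ⇒  (1, 0, 0)
     R1 -= 1/2·R2  ⇒  (0, 1, 0)

rank = 3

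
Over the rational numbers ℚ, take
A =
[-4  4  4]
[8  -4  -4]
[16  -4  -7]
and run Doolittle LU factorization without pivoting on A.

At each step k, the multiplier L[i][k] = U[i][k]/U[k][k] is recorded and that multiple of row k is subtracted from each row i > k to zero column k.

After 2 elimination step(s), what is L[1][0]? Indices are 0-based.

L[1][0] = -2

[col 0] pivot -4
  R1 -= -2*R0 → (0, 4, 4)  (L[1][0] := -2)
  R2 -= -4*R0 → (0, 12, 9)  (L[2][0] := -4)
[col 1] pivot 4
  R2 -= 3*R1 → (0, 0, -3)  (L[2][1] := 3)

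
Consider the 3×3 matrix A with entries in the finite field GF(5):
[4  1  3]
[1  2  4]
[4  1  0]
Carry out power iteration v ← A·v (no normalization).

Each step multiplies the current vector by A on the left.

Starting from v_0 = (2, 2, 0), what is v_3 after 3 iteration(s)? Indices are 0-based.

v_0 = (2, 2, 0).
v_1 = A·v_0 = (0, 1, 0).
v_2 = A·v_1 = (1, 2, 1).
v_3 = A·v_2 = (4, 4, 1).

v_3 = (4, 4, 1)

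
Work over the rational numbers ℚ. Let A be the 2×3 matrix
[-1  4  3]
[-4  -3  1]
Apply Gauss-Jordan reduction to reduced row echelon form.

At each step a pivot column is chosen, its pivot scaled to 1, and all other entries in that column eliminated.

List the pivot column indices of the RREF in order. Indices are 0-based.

pivot(0,0)=-1: scale R0 → (1, -4, -3)
  clear (1,0): R1 −= (-4)R0 → (0, -19, -11)
pivot(1,1)=-19: scale R1 → (0, 1, 11/19)
  clear (0,1): R0 −= (-4)R1 → (1, 0, -13/19)

pivot columns: 0, 1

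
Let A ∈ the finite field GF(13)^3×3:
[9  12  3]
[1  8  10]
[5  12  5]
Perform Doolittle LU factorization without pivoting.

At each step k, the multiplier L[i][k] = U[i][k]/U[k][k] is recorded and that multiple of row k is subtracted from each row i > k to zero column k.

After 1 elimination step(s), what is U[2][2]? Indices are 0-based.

k=0: U[0][0]=9
  eliminate (1,0): mult=3, new row 1: (0, 11, 1); set L[1][0]=3
  eliminate (2,0): mult=2, new row 2: (0, 1, 12); set L[2][0]=2

U[2][2] = 12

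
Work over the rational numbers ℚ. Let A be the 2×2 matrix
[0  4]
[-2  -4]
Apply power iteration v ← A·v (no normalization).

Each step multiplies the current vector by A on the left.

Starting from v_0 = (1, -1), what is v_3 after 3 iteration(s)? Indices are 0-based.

v_3 = (0, -16)

v_0 = (1, -1).
v_1 = A·v_0 = (-4, 2).
v_2 = A·v_1 = (8, 0).
v_3 = A·v_2 = (0, -16).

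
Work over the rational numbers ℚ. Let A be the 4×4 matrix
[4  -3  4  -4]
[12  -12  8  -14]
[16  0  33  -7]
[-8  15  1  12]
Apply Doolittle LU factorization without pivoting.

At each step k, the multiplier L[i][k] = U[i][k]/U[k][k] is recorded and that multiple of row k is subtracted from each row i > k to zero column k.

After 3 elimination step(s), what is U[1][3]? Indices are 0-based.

Step 1: pivot at (0,0) is 4.
  row1 ← row1 − (3)·row0  ⇒  L[1][0]=3, U row1=(0, -3, -4, -2)
  row2 ← row2 − (4)·row0  ⇒  L[2][0]=4, U row2=(0, 12, 17, 9)
  row3 ← row3 − (-2)·row0  ⇒  L[3][0]=-2, U row3=(0, 9, 9, 4)
Step 2: pivot at (1,1) is -3.
  row2 ← row2 − (-4)·row1  ⇒  L[2][1]=-4, U row2=(0, 0, 1, 1)
  row3 ← row3 − (-3)·row1  ⇒  L[3][1]=-3, U row3=(0, 0, -3, -2)
Step 3: pivot at (2,2) is 1.
  row3 ← row3 − (-3)·row2  ⇒  L[3][2]=-3, U row3=(0, 0, 0, 1)

U[1][3] = -2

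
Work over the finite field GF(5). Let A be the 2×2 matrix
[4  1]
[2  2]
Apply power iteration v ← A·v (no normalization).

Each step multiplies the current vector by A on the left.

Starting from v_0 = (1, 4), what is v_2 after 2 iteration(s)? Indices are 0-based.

v_2 = (2, 1)

v_0 = (1, 4).
v_1 = A·v_0 = (3, 0).
v_2 = A·v_1 = (2, 1).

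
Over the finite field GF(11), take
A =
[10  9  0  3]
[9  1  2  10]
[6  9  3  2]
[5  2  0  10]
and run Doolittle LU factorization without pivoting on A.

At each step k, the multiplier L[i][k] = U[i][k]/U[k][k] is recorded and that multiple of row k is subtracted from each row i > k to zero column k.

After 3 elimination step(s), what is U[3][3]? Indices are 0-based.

[col 0] pivot 10
  R1 -= 2*R0 → (0, 5, 2, 4)  (L[1][0] := 2)
  R2 -= 5*R0 → (0, 8, 3, 9)  (L[2][0] := 5)
  R3 -= 6*R0 → (0, 3, 0, 3)  (L[3][0] := 6)
[col 1] pivot 5
  R2 -= 6*R1 → (0, 0, 2, 7)  (L[2][1] := 6)
  R3 -= 5*R1 → (0, 0, 1, 5)  (L[3][1] := 5)
[col 2] pivot 2
  R3 -= 6*R2 → (0, 0, 0, 7)  (L[3][2] := 6)

U[3][3] = 7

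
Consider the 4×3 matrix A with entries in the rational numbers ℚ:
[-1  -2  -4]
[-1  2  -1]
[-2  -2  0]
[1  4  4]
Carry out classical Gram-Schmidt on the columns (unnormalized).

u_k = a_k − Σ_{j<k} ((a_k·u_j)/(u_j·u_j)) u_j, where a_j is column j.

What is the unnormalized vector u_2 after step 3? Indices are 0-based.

u_2 = (-24/11, -5/3, 79/33, 31/33)

Step 1: u_0 = a_0 = (-1, -1, -2, 1).
Step 2: u_1 = a_1 − (8/7)·u_0 = (-6/7, 22/7, 2/7, 20/7).
Step 3: u_2 = a_2 − (9/7)·u_0 − (41/66)·u_1 = (-24/11, -5/3, 79/33, 31/33).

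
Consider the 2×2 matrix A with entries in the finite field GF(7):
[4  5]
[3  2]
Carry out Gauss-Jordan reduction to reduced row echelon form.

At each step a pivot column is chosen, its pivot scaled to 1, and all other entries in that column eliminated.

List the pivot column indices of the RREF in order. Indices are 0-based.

[1] R0 /= 4  ⇒  (1, 3)
     R1 -= 3·R0  ⇒  (0, 0)
column 1 empty below row 1

pivot columns: 0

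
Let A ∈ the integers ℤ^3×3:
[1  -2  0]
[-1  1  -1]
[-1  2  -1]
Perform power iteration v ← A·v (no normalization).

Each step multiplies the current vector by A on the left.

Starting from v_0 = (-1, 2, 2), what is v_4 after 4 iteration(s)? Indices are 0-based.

v_4 = (-25, 10, 16)

v_0 = (-1, 2, 2).
v_1 = A·v_0 = (-5, 1, 3).
v_2 = A·v_1 = (-7, 3, 4).
v_3 = A·v_2 = (-13, 6, 9).
v_4 = A·v_3 = (-25, 10, 16).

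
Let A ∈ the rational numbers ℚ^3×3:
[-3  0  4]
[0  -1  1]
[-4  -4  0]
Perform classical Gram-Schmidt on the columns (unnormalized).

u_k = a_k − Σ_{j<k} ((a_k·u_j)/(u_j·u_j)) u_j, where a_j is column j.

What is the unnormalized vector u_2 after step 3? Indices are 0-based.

u_2 = (112/169, 336/169, -84/169)

Step 1: u_0 = a_0 = (-3, 0, -4).
Step 2: u_1 = a_1 − (16/25)·u_0 = (48/25, -1, -36/25).
Step 3: u_2 = a_2 − (-12/25)·u_0 − (167/169)·u_1 = (112/169, 336/169, -84/169).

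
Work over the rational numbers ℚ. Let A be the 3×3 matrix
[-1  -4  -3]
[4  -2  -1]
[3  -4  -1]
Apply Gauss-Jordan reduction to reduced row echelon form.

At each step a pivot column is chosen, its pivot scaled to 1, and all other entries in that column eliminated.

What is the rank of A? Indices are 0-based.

step 1: normalize row 0 (÷-1) = (1, 4, 3)
  row 1: subtract 4×row0 = (0, -18, -13)
  row 2: subtract 3×row0 = (0, -16, -10)
step 2: normalize row 1 (÷-18) = (0, 1, 13/18)
  row 0: subtract 4×row1 = (1, 0, 1/9)
  row 2: subtract -16×row1 = (0, 0, 14/9)
step 3: normalize row 2 (÷14/9) = (0, 0, 1)
  row 0: subtract 1/9×row2 = (1, 0, 0)
  row 1: subtract 13/18×row2 = (0, 1, 0)

rank = 3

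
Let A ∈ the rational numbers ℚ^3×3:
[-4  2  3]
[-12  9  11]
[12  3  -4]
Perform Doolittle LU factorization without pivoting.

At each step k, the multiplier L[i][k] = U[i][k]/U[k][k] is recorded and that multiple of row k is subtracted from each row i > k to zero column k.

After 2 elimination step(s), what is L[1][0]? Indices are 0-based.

Step 1: pivot at (0,0) is -4.
  row1 ← row1 − (3)·row0  ⇒  L[1][0]=3, U row1=(0, 3, 2)
  row2 ← row2 − (-3)·row0  ⇒  L[2][0]=-3, U row2=(0, 9, 5)
Step 2: pivot at (1,1) is 3.
  row2 ← row2 − (3)·row1  ⇒  L[2][1]=3, U row2=(0, 0, -1)

L[1][0] = 3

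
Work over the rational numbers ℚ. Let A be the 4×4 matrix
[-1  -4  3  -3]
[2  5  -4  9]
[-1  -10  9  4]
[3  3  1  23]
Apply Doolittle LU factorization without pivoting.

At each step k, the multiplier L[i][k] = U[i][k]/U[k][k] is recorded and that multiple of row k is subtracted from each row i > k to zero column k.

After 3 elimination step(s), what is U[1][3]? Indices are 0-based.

Step 1: pivot at (0,0) is -1.
  row1 ← row1 − (-2)·row0  ⇒  L[1][0]=-2, U row1=(0, -3, 2, 3)
  row2 ← row2 − (1)·row0  ⇒  L[2][0]=1, U row2=(0, -6, 6, 7)
  row3 ← row3 − (-3)·row0  ⇒  L[3][0]=-3, U row3=(0, -9, 10, 14)
Step 2: pivot at (1,1) is -3.
  row2 ← row2 − (2)·row1  ⇒  L[2][1]=2, U row2=(0, 0, 2, 1)
  row3 ← row3 − (3)·row1  ⇒  L[3][1]=3, U row3=(0, 0, 4, 5)
Step 3: pivot at (2,2) is 2.
  row3 ← row3 − (2)·row2  ⇒  L[3][2]=2, U row3=(0, 0, 0, 3)

U[1][3] = 3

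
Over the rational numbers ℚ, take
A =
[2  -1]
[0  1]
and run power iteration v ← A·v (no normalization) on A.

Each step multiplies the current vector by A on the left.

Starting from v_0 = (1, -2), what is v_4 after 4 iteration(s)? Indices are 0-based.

v_4 = (46, -2)

v_0 = (1, -2).
v_1 = A·v_0 = (4, -2).
v_2 = A·v_1 = (10, -2).
v_3 = A·v_2 = (22, -2).
v_4 = A·v_3 = (46, -2).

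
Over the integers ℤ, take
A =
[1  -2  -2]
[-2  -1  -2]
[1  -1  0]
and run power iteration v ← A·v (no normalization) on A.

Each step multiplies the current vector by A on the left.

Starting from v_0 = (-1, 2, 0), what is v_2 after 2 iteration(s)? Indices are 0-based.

v_2 = (1, 16, -5)

v_0 = (-1, 2, 0).
v_1 = A·v_0 = (-5, 0, -3).
v_2 = A·v_1 = (1, 16, -5).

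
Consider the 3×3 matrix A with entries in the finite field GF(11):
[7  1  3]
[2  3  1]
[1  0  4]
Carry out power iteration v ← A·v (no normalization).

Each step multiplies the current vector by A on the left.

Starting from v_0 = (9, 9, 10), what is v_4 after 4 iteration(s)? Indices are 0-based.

v_0 = (9, 9, 10).
v_1 = A·v_0 = (3, 0, 5).
v_2 = A·v_1 = (3, 0, 1).
v_3 = A·v_2 = (2, 7, 7).
v_4 = A·v_3 = (9, 10, 8).

v_4 = (9, 10, 8)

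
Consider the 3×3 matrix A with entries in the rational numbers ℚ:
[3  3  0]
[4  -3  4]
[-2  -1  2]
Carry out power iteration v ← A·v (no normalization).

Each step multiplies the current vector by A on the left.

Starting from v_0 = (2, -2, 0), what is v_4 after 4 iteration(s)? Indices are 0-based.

v_4 = (666, -1114, -338)

v_0 = (2, -2, 0).
v_1 = A·v_0 = (0, 14, -2).
v_2 = A·v_1 = (42, -50, -18).
v_3 = A·v_2 = (-24, 246, -70).
v_4 = A·v_3 = (666, -1114, -338).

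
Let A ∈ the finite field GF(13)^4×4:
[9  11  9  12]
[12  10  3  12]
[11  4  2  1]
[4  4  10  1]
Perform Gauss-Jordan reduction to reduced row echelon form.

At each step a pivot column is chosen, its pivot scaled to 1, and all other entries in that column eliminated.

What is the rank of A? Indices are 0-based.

pivot(0,0)=9: scale R0 → (1, 7, 1, 10)
  clear (1,0): R1 −= (12)R0 → (0, 4, 4, 9)
  clear (2,0): R2 −= (11)R0 → (0, 5, 4, 8)
  clear (3,0): R3 −= (4)R0 → (0, 2, 6, 0)
pivot(1,1)=4: scale R1 → (0, 1, 1, 12)
  clear (0,1): R0 −= (7)R1 → (1, 0, 7, 4)
  clear (2,1): R2 −= (5)R1 → (0, 0, 12, 0)
  clear (3,1): R3 −= (2)R1 → (0, 0, 4, 2)
pivot(2,2)=12: scale R2 → (0, 0, 1, 0)
  clear (0,2): R0 −= (7)R2 → (1, 0, 0, 4)
  clear (1,2): R1 −= (1)R2 → (0, 1, 0, 12)
  clear (3,2): R3 −= (4)R2 → (0, 0, 0, 2)
pivot(3,3)=2: scale R3 → (0, 0, 0, 1)
  clear (0,3): R0 −= (4)R3 → (1, 0, 0, 0)
  clear (1,3): R1 −= (12)R3 → (0, 1, 0, 0)

rank = 4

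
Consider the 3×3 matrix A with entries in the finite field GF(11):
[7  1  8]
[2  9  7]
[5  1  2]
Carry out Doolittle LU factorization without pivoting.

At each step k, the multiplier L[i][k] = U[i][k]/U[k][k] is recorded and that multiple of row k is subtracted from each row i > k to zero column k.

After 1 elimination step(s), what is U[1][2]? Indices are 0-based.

[col 0] pivot 7
  R1 -= 5*R0 → (0, 4, 0)  (L[1][0] := 5)
  R2 -= 7*R0 → (0, 5, 1)  (L[2][0] := 7)

U[1][2] = 0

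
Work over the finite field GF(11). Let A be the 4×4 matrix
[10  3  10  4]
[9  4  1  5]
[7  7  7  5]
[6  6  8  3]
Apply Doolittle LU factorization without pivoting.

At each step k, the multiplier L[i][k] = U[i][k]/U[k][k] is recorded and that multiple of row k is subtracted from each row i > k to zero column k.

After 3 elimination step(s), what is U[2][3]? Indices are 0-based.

[col 0] pivot 10
  R1 -= 2*R0 → (0, 9, 3, 8)  (L[1][0] := 2)
  R2 -= 4*R0 → (0, 6, 0, 0)  (L[2][0] := 4)
  R3 -= 5*R0 → (0, 2, 2, 5)  (L[3][0] := 5)
[col 1] pivot 9
  R2 -= 8*R1 → (0, 0, 9, 2)  (L[2][1] := 8)
  R3 -= 10*R1 → (0, 0, 5, 2)  (L[3][1] := 10)
[col 2] pivot 9
  R3 -= 3*R2 → (0, 0, 0, 7)  (L[3][2] := 3)

U[2][3] = 2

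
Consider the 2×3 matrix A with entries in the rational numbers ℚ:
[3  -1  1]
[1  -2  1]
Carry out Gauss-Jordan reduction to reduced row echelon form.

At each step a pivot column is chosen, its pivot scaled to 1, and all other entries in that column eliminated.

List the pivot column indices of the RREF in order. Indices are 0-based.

[1] R0 /= 3  ⇒  (1, -1/3, 1/3)
     R1 -= 1·R0  ⇒  (0, -5/3, 2/3)
[2] R1 /= -5/3  ⇒  (0, 1, -2/5)
     R0 -= -1/3·R1  ⇒  (1, 0, 1/5)

pivot columns: 0, 1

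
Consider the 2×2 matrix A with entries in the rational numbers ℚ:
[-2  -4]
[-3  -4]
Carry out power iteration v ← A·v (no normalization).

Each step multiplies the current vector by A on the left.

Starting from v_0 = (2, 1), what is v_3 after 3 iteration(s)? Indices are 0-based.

v_0 = (2, 1).
v_1 = A·v_0 = (-8, -10).
v_2 = A·v_1 = (56, 64).
v_3 = A·v_2 = (-368, -424).

v_3 = (-368, -424)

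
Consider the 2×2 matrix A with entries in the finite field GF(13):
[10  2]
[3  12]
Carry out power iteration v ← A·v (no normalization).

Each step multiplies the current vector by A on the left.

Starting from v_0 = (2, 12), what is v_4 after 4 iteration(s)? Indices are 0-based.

v_0 = (2, 12).
v_1 = A·v_0 = (5, 7).
v_2 = A·v_1 = (12, 8).
v_3 = A·v_2 = (6, 2).
v_4 = A·v_3 = (12, 3).

v_4 = (12, 3)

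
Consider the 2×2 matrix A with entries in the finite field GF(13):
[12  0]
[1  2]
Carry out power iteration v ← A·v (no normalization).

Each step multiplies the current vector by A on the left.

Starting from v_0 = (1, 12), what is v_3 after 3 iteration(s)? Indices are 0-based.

v_0 = (1, 12).
v_1 = A·v_0 = (12, 12).
v_2 = A·v_1 = (1, 10).
v_3 = A·v_2 = (12, 8).

v_3 = (12, 8)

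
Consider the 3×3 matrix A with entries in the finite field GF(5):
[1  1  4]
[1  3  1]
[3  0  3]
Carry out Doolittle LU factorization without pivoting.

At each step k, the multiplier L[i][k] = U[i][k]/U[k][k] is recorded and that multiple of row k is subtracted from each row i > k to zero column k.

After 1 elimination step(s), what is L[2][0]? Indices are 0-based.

k=0: U[0][0]=1
  eliminate (1,0): mult=1, new row 1: (0, 2, 2); set L[1][0]=1
  eliminate (2,0): mult=3, new row 2: (0, 2, 1); set L[2][0]=3

L[2][0] = 3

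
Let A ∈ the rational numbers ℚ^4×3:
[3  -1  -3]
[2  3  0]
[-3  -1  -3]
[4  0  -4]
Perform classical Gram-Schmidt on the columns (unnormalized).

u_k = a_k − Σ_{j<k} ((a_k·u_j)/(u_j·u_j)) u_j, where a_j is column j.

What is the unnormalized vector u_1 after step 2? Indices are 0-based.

Step 1: u_0 = a_0 = (3, 2, -3, 4).
Step 2: u_1 = a_1 − (3/19)·u_0 = (-28/19, 51/19, -10/19, -12/19).

u_1 = (-28/19, 51/19, -10/19, -12/19)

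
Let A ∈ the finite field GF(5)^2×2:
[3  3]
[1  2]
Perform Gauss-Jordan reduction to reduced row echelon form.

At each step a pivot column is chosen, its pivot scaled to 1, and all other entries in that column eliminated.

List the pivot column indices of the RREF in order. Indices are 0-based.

step 1: normalize row 0 (÷3) = (1, 1)
  row 1: subtract 1×row0 = (0, 1)
step 2: normalize row 1 (÷1) = (0, 1)
  row 0: subtract 1×row1 = (1, 0)

pivot columns: 0, 1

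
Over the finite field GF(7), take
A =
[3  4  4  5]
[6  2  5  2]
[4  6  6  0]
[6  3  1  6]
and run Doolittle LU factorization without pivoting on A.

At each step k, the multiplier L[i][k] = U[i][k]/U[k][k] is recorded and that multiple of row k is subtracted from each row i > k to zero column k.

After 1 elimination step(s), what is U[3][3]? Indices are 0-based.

U[3][3] = 3

k=0: U[0][0]=3
  eliminate (1,0): mult=2, new row 1: (0, 1, 4, 6); set L[1][0]=2
  eliminate (2,0): mult=6, new row 2: (0, 3, 3, 5); set L[2][0]=6
  eliminate (3,0): mult=2, new row 3: (0, 2, 0, 3); set L[3][0]=2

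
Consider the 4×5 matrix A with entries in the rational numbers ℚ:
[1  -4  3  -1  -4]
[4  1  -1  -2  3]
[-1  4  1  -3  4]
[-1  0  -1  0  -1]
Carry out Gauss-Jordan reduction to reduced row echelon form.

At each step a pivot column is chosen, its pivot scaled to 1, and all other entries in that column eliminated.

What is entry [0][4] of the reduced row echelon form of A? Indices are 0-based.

M[0][4] = 2/3

pivot(0,0)=1: scale R0 → (1, -4, 3, -1, -4)
  clear (1,0): R1 −= (4)R0 → (0, 17, -13, 2, 19)
  clear (2,0): R2 −= (-1)R0 → (0, 0, 4, -4, 0)
  clear (3,0): R3 −= (-1)R0 → (0, -4, 2, -1, -5)
pivot(1,1)=17: scale R1 → (0, 1, -13/17, 2/17, 19/17)
  clear (0,1): R0 −= (-4)R1 → (1, 0, -1/17, -9/17, 8/17)
  clear (3,1): R3 −= (-4)R1 → (0, 0, -18/17, -9/17, -9/17)
pivot(2,2)=4: scale R2 → (0, 0, 1, -1, 0)
  clear (0,2): R0 −= (-1/17)R2 → (1, 0, 0, -10/17, 8/17)
  clear (1,2): R1 −= (-13/17)R2 → (0, 1, 0, -11/17, 19/17)
  clear (3,2): R3 −= (-18/17)R2 → (0, 0, 0, -27/17, -9/17)
pivot(3,3)=-27/17: scale R3 → (0, 0, 0, 1, 1/3)
  clear (0,3): R0 −= (-10/17)R3 → (1, 0, 0, 0, 2/3)
  clear (1,3): R1 −= (-11/17)R3 → (0, 1, 0, 0, 4/3)
  clear (2,3): R2 −= (-1)R3 → (0, 0, 1, 0, 1/3)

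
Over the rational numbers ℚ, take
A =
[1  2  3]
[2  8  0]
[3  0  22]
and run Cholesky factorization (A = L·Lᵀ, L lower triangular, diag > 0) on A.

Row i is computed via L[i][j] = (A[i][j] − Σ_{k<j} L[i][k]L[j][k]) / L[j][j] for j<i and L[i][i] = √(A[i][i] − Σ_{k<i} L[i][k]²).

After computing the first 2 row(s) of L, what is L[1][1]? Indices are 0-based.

L[1][1] = 2

Step 1: L[0][0] = √(1) = 1.
  L[1][0] = (2) / L[0][0] = 2.
Step 2: L[1][1] = √(4) = 2.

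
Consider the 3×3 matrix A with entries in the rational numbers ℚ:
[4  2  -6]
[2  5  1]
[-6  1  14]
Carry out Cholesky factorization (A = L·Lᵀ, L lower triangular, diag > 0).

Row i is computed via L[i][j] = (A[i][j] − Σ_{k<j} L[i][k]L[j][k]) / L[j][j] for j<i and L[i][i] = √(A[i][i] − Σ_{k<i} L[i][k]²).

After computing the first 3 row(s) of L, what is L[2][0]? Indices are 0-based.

L[2][0] = -3

Step 1: L[0][0] = √(4) = 2.
  L[1][0] = (2) / L[0][0] = 1.
Step 2: L[1][1] = √(4) = 2.
  L[2][0] = (-6) / L[0][0] = -3.
  L[2][1] = (4) / L[1][1] = 2.
Step 3: L[2][2] = √(1) = 1.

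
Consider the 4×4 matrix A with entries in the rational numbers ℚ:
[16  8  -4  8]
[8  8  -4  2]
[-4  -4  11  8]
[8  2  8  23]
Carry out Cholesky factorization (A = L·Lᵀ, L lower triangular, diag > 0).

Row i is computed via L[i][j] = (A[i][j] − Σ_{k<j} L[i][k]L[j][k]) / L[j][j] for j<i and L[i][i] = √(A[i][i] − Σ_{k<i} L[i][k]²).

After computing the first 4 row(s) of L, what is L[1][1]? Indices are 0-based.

Step 1: L[0][0] = √(16) = 4.
  L[1][0] = (8) / L[0][0] = 2.
Step 2: L[1][1] = √(4) = 2.
  L[2][0] = (-4) / L[0][0] = -1.
  L[2][1] = (-2) / L[1][1] = -1.
Step 3: L[2][2] = √(9) = 3.
  L[3][0] = (8) / L[0][0] = 2.
  L[3][1] = (-2) / L[1][1] = -1.
  L[3][2] = (9) / L[2][2] = 3.
Step 4: L[3][3] = √(9) = 3.

L[1][1] = 2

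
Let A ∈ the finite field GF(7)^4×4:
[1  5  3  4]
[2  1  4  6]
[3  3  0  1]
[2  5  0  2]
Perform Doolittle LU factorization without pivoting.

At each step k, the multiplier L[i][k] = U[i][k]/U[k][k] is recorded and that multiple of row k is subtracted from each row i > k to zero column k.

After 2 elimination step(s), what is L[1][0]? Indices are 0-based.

[col 0] pivot 1
  R1 -= 2*R0 → (0, 5, 5, 5)  (L[1][0] := 2)
  R2 -= 3*R0 → (0, 2, 5, 3)  (L[2][0] := 3)
  R3 -= 2*R0 → (0, 2, 1, 1)  (L[3][0] := 2)
[col 1] pivot 5
  R2 -= 6*R1 → (0, 0, 3, 1)  (L[2][1] := 6)
  R3 -= 6*R1 → (0, 0, 6, 6)  (L[3][1] := 6)

L[1][0] = 2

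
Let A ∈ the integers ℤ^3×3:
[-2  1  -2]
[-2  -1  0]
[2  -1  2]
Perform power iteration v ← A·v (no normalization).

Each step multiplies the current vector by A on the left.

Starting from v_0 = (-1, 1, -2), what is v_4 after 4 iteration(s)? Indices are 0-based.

v_0 = (-1, 1, -2).
v_1 = A·v_0 = (7, 1, -7).
v_2 = A·v_1 = (1, -15, -1).
v_3 = A·v_2 = (-15, 13, 15).
v_4 = A·v_3 = (13, 17, -13).

v_4 = (13, 17, -13)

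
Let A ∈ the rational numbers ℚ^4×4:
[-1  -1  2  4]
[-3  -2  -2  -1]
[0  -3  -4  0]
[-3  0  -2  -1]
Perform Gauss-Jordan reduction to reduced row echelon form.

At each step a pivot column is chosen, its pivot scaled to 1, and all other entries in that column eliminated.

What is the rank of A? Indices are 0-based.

rank = 4

[1] R0 /= -1  ⇒  (1, 1, -2, -4)
     R1 -= -3·R0  ⇒  (0, 1, -8, -13)
     R3 -= -3·R0  ⇒  (0, 3, -8, -13)
[2] R1 /= 1  ⇒  (0, 1, -8, -13)
     R0 -= 1·R1  ⇒  (1, 0, 6, 9)
     R2 -= -3·R1  ⇒  (0, 0, -28, -39)
     R3 -= 3·R1  ⇒  (0, 0, 16, 26)
[3] R2 /= -28  ⇒  (0, 0, 1, 39/28)
     R0 -= 6·R2  ⇒  (1, 0, 0, 9/14)
     R1 -= -8·R2  ⇒  (0, 1, 0, -13/7)
     R3 -= 16·R2  ⇒  (0, 0, 0, 26/7)
[4] R3 /= 26/7  ⇒  (0, 0, 0, 1)
     R0 -= 9/14·R3  ⇒  (1, 0, 0, 0)
     R1 -= -13/7·R3  ⇒  (0, 1, 0, 0)
     R2 -= 39/28·R3  ⇒  (0, 0, 1, 0)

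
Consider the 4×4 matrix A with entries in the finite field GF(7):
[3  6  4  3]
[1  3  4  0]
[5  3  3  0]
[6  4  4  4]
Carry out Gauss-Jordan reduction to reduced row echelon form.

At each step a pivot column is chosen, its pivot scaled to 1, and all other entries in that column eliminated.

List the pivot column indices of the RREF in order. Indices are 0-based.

pivot(0,0)=3: scale R0 → (1, 2, 6, 1)
  clear (1,0): R1 −= (1)R0 → (0, 1, 5, 6)
  clear (2,0): R2 −= (5)R0 → (0, 0, 1, 2)
  clear (3,0): R3 −= (6)R0 → (0, 6, 3, 5)
pivot(1,1)=1: scale R1 → (0, 1, 5, 6)
  clear (0,1): R0 −= (2)R1 → (1, 0, 3, 3)
  clear (3,1): R3 −= (6)R1 → (0, 0, 1, 4)
pivot(2,2)=1: scale R2 → (0, 0, 1, 2)
  clear (0,2): R0 −= (3)R2 → (1, 0, 0, 4)
  clear (1,2): R1 −= (5)R2 → (0, 1, 0, 3)
  clear (3,2): R3 −= (1)R2 → (0, 0, 0, 2)
pivot(3,3)=2: scale R3 → (0, 0, 0, 1)
  clear (0,3): R0 −= (4)R3 → (1, 0, 0, 0)
  clear (1,3): R1 −= (3)R3 → (0, 1, 0, 0)
  clear (2,3): R2 −= (2)R3 → (0, 0, 1, 0)

pivot columns: 0, 1, 2, 3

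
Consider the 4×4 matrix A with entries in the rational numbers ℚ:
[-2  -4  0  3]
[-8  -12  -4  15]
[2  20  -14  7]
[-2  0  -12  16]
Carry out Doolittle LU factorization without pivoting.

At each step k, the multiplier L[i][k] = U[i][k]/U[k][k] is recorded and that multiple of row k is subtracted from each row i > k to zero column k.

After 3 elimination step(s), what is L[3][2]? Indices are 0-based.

Step 1: pivot at (0,0) is -2.
  row1 ← row1 − (4)·row0  ⇒  L[1][0]=4, U row1=(0, 4, -4, 3)
  row2 ← row2 − (-1)·row0  ⇒  L[2][0]=-1, U row2=(0, 16, -14, 10)
  row3 ← row3 − (1)·row0  ⇒  L[3][0]=1, U row3=(0, 4, -12, 13)
Step 2: pivot at (1,1) is 4.
  row2 ← row2 − (4)·row1  ⇒  L[2][1]=4, U row2=(0, 0, 2, -2)
  row3 ← row3 − (1)·row1  ⇒  L[3][1]=1, U row3=(0, 0, -8, 10)
Step 3: pivot at (2,2) is 2.
  row3 ← row3 − (-4)·row2  ⇒  L[3][2]=-4, U row3=(0, 0, 0, 2)

L[3][2] = -4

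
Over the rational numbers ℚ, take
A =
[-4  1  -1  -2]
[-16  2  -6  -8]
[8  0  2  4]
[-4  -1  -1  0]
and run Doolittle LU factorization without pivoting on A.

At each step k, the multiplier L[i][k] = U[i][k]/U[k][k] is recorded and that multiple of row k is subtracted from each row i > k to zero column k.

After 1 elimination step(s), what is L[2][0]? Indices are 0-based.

Step 1: pivot at (0,0) is -4.
  row1 ← row1 − (4)·row0  ⇒  L[1][0]=4, U row1=(0, -2, -2, 0)
  row2 ← row2 − (-2)·row0  ⇒  L[2][0]=-2, U row2=(0, 2, 0, 0)
  row3 ← row3 − (1)·row0  ⇒  L[3][0]=1, U row3=(0, -2, 0, 2)

L[2][0] = -2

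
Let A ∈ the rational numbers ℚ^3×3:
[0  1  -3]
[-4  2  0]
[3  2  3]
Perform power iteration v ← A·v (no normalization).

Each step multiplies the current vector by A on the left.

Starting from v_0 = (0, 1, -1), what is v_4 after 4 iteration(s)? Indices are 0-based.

v_0 = (0, 1, -1).
v_1 = A·v_0 = (4, 2, -1).
v_2 = A·v_1 = (5, -12, 13).
v_3 = A·v_2 = (-51, -44, 30).
v_4 = A·v_3 = (-134, 116, -151).

v_4 = (-134, 116, -151)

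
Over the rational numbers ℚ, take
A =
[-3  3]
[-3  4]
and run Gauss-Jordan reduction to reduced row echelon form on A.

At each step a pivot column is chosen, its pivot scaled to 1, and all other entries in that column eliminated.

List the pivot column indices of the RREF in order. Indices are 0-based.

[1] R0 /= -3  ⇒  (1, -1)
     R1 -= -3·R0  ⇒  (0, 1)
[2] R1 /= 1  ⇒  (0, 1)
     R0 -= -1·R1  ⇒  (1, 0)

pivot columns: 0, 1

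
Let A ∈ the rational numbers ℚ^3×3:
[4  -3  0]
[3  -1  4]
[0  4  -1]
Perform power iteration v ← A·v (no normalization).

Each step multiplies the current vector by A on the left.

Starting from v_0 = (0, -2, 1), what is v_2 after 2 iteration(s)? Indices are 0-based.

v_2 = (6, -24, 33)

v_0 = (0, -2, 1).
v_1 = A·v_0 = (6, 6, -9).
v_2 = A·v_1 = (6, -24, 33).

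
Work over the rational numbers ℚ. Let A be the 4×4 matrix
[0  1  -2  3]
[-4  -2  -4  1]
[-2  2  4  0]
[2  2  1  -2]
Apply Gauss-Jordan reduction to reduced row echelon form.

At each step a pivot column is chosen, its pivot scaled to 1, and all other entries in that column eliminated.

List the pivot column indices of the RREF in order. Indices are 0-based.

pivot columns: 0, 1, 2, 3

pivot(0,0): swap R0↔R1
pivot(0,0)=-4: scale R0 → (1, 1/2, 1, -1/4)
  clear (2,0): R2 −= (-2)R0 → (0, 3, 6, -1/2)
  clear (3,0): R3 −= (2)R0 → (0, 1, -1, -3/2)
pivot(1,1)=1: scale R1 → (0, 1, -2, 3)
  clear (0,1): R0 −= (1/2)R1 → (1, 0, 2, -7/4)
  clear (2,1): R2 −= (3)R1 → (0, 0, 12, -19/2)
  clear (3,1): R3 −= (1)R1 → (0, 0, 1, -9/2)
pivot(2,2)=12: scale R2 → (0, 0, 1, -19/24)
  clear (0,2): R0 −= (2)R2 → (1, 0, 0, -1/6)
  clear (1,2): R1 −= (-2)R2 → (0, 1, 0, 17/12)
  clear (3,2): R3 −= (1)R2 → (0, 0, 0, -89/24)
pivot(3,3)=-89/24: scale R3 → (0, 0, 0, 1)
  clear (0,3): R0 −= (-1/6)R3 → (1, 0, 0, 0)
  clear (1,3): R1 −= (17/12)R3 → (0, 1, 0, 0)
  clear (2,3): R2 −= (-19/24)R3 → (0, 0, 1, 0)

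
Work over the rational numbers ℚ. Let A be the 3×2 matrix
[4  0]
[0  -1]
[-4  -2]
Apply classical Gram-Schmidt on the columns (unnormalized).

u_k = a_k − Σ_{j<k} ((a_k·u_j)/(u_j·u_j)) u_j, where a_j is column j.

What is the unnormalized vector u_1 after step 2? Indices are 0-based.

u_1 = (-1, -1, -1)

Step 1: u_0 = a_0 = (4, 0, -4).
Step 2: u_1 = a_1 − (1/4)·u_0 = (-1, -1, -1).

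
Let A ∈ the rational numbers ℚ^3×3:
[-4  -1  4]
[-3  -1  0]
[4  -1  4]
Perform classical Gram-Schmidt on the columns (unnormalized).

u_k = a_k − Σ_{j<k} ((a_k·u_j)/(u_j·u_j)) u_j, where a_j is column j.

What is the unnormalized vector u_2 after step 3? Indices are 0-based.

Step 1: u_0 = a_0 = (-4, -3, 4).
Step 2: u_1 = a_1 − (3/41)·u_0 = (-29/41, -32/41, -53/41).
Step 3: u_2 = a_2 − (0)·u_0 − (-164/57)·u_1 = (112/57, -128/57, 16/57).

u_2 = (112/57, -128/57, 16/57)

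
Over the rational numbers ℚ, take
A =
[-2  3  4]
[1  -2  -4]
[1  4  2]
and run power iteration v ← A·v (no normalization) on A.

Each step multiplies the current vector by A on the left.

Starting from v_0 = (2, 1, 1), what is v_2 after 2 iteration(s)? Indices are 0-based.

v_2 = (14, -21, 3)

v_0 = (2, 1, 1).
v_1 = A·v_0 = (3, -4, 8).
v_2 = A·v_1 = (14, -21, 3).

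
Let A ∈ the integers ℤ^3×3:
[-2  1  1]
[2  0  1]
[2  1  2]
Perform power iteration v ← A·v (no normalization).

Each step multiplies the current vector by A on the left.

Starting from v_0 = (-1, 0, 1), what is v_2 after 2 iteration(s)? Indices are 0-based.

v_2 = (-7, 6, 5)

v_0 = (-1, 0, 1).
v_1 = A·v_0 = (3, -1, 0).
v_2 = A·v_1 = (-7, 6, 5).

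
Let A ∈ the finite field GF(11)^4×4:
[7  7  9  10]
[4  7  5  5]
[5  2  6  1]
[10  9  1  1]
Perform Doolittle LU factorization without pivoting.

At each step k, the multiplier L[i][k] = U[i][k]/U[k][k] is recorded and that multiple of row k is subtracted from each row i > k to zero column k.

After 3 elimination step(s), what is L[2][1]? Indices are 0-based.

L[2][1] = 10

[col 0] pivot 7
  R1 -= 10*R0 → (0, 3, 3, 4)  (L[1][0] := 10)
  R2 -= 7*R0 → (0, 8, 9, 8)  (L[2][0] := 7)
  R3 -= 3*R0 → (0, 10, 7, 4)  (L[3][0] := 3)
[col 1] pivot 3
  R2 -= 10*R1 → (0, 0, 1, 1)  (L[2][1] := 10)
  R3 -= 7*R1 → (0, 0, 8, 9)  (L[3][1] := 7)
[col 2] pivot 1
  R3 -= 8*R2 → (0, 0, 0, 1)  (L[3][2] := 8)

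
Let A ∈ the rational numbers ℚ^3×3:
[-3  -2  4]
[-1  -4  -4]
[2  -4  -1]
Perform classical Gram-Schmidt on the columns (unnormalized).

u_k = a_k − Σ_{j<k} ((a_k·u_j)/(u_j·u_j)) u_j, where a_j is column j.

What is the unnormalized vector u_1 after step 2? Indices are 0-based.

u_1 = (-11/7, -27/7, -30/7)

Step 1: u_0 = a_0 = (-3, -1, 2).
Step 2: u_1 = a_1 − (1/7)·u_0 = (-11/7, -27/7, -30/7).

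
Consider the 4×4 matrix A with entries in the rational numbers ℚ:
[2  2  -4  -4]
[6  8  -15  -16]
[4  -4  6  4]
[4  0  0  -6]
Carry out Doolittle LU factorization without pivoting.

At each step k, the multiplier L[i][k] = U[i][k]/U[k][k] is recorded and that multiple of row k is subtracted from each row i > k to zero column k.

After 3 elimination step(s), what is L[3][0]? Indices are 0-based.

L[3][0] = 2

k=0: U[0][0]=2
  eliminate (1,0): mult=3, new row 1: (0, 2, -3, -4); set L[1][0]=3
  eliminate (2,0): mult=2, new row 2: (0, -8, 14, 12); set L[2][0]=2
  eliminate (3,0): mult=2, new row 3: (0, -4, 8, 2); set L[3][0]=2
k=1: U[1][1]=2
  eliminate (2,1): mult=-4, new row 2: (0, 0, 2, -4); set L[2][1]=-4
  eliminate (3,1): mult=-2, new row 3: (0, 0, 2, -6); set L[3][1]=-2
k=2: U[2][2]=2
  eliminate (3,2): mult=1, new row 3: (0, 0, 0, -2); set L[3][2]=1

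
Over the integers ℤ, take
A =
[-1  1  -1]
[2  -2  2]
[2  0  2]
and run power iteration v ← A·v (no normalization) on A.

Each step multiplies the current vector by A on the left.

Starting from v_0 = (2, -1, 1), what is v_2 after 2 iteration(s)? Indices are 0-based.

v_0 = (2, -1, 1).
v_1 = A·v_0 = (-4, 8, 6).
v_2 = A·v_1 = (6, -12, 4).

v_2 = (6, -12, 4)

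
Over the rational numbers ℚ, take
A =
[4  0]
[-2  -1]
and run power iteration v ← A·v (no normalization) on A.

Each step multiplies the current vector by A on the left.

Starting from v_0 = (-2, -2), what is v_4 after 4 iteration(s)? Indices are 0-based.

v_0 = (-2, -2).
v_1 = A·v_0 = (-8, 6).
v_2 = A·v_1 = (-32, 10).
v_3 = A·v_2 = (-128, 54).
v_4 = A·v_3 = (-512, 202).

v_4 = (-512, 202)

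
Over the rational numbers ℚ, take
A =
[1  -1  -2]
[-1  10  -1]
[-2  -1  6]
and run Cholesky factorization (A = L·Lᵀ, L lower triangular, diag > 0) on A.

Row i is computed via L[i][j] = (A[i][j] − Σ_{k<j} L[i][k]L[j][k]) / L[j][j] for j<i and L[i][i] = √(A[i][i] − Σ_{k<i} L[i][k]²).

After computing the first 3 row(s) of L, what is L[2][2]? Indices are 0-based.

Step 1: L[0][0] = √(1) = 1.
  L[1][0] = (-1) / L[0][0] = -1.
Step 2: L[1][1] = √(9) = 3.
  L[2][0] = (-2) / L[0][0] = -2.
  L[2][1] = (-3) / L[1][1] = -1.
Step 3: L[2][2] = √(1) = 1.

L[2][2] = 1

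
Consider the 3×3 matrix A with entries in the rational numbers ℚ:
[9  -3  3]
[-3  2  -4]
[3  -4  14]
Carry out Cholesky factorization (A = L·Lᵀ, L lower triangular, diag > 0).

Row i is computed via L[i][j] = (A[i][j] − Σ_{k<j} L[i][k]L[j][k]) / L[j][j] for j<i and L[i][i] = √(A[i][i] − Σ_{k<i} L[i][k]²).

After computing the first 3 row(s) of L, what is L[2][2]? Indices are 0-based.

L[2][2] = 2

Step 1: L[0][0] = √(9) = 3.
  L[1][0] = (-3) / L[0][0] = -1.
Step 2: L[1][1] = √(1) = 1.
  L[2][0] = (3) / L[0][0] = 1.
  L[2][1] = (-3) / L[1][1] = -3.
Step 3: L[2][2] = √(4) = 2.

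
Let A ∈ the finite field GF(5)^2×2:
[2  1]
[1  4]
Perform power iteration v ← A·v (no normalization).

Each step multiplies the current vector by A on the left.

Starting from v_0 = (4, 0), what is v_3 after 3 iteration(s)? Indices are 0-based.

v_0 = (4, 0).
v_1 = A·v_0 = (3, 4).
v_2 = A·v_1 = (0, 4).
v_3 = A·v_2 = (4, 1).

v_3 = (4, 1)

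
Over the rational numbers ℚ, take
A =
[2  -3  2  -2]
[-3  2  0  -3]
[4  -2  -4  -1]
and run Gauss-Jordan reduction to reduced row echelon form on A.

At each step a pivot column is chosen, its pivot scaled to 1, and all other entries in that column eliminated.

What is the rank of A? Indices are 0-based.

step 1: normalize row 0 (÷2) = (1, -3/2, 1, -1)
  row 1: subtract -3×row0 = (0, -5/2, 3, -6)
  row 2: subtract 4×row0 = (0, 4, -8, 3)
step 2: normalize row 1 (÷-5/2) = (0, 1, -6/5, 12/5)
  row 0: subtract -3/2×row1 = (1, 0, -4/5, 13/5)
  row 2: subtract 4×row1 = (0, 0, -16/5, -33/5)
step 3: normalize row 2 (÷-16/5) = (0, 0, 1, 33/16)
  row 0: subtract -4/5×row2 = (1, 0, 0, 17/4)
  row 1: subtract -6/5×row2 = (0, 1, 0, 39/8)

rank = 3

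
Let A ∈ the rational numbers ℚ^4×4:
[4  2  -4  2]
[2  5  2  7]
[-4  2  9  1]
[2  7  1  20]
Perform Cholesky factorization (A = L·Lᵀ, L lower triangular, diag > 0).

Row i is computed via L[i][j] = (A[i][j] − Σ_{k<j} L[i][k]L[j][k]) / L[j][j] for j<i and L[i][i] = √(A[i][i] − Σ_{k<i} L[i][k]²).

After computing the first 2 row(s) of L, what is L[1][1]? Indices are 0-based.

Step 1: L[0][0] = √(4) = 2.
  L[1][0] = (2) / L[0][0] = 1.
Step 2: L[1][1] = √(4) = 2.

L[1][1] = 2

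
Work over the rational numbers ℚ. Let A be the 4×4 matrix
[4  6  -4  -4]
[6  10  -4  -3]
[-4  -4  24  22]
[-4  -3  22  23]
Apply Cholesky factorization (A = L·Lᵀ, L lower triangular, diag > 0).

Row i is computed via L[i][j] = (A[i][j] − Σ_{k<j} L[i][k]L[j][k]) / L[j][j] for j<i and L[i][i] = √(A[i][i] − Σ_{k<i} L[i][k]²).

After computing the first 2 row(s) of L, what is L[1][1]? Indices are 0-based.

L[1][1] = 1

Step 1: L[0][0] = √(4) = 2.
  L[1][0] = (6) / L[0][0] = 3.
Step 2: L[1][1] = √(1) = 1.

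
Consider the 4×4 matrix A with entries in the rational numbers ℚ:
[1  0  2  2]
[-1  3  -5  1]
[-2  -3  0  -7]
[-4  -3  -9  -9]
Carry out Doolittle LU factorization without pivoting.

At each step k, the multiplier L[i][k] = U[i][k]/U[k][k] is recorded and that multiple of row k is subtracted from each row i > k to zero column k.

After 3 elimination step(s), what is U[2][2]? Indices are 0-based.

U[2][2] = 1

k=0: U[0][0]=1
  eliminate (1,0): mult=-1, new row 1: (0, 3, -3, 3); set L[1][0]=-1
  eliminate (2,0): mult=-2, new row 2: (0, -3, 4, -3); set L[2][0]=-2
  eliminate (3,0): mult=-4, new row 3: (0, -3, -1, -1); set L[3][0]=-4
k=1: U[1][1]=3
  eliminate (2,1): mult=-1, new row 2: (0, 0, 1, 0); set L[2][1]=-1
  eliminate (3,1): mult=-1, new row 3: (0, 0, -4, 2); set L[3][1]=-1
k=2: U[2][2]=1
  eliminate (3,2): mult=-4, new row 3: (0, 0, 0, 2); set L[3][2]=-4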